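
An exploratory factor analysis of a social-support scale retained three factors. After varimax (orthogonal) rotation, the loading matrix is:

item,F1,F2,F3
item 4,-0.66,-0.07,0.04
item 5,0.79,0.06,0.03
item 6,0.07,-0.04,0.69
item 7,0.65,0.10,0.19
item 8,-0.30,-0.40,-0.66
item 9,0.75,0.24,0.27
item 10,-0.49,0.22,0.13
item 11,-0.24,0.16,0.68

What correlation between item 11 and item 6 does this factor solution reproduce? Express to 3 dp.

r̂ = Σ λ_i·λ_j across factors = (-0.24)(0.07) + (0.16)(-0.04) + (0.68)(0.69)
  = -0.0168 -0.0064 +0.4692 = 0.4460

0.446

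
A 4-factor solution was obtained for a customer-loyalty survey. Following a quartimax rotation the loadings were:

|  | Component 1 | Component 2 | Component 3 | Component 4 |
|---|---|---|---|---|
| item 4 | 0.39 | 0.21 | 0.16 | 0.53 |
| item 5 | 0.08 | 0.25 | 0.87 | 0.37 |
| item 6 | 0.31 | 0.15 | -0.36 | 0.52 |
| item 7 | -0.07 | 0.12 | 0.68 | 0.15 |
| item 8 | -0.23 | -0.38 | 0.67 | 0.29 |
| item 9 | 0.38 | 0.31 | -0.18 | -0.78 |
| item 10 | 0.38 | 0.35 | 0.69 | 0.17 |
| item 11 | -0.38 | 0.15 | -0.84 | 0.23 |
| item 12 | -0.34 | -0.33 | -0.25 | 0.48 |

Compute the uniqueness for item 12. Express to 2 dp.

h² = (-0.34)² + (-0.33)² + (-0.25)² + 0.48² = 0.1156 + 0.1089 + 0.0625 + 0.2304 = 0.5174
Uniqueness u² = 1 − h² = 1 − 0.5174 = 0.4826

0.48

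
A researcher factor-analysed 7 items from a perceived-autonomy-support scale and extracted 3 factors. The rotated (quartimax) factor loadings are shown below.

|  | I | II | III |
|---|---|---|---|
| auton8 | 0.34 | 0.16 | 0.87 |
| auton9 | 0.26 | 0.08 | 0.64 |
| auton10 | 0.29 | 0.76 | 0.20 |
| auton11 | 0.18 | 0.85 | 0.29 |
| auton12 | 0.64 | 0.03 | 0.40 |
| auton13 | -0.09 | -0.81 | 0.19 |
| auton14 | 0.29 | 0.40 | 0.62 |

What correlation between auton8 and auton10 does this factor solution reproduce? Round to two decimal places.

0.39

r̂ = Σ λ_i·λ_j across factors = (0.34)(0.29) + (0.16)(0.76) + (0.87)(0.20)
  = +0.0986 +0.1216 +0.1740 = 0.3942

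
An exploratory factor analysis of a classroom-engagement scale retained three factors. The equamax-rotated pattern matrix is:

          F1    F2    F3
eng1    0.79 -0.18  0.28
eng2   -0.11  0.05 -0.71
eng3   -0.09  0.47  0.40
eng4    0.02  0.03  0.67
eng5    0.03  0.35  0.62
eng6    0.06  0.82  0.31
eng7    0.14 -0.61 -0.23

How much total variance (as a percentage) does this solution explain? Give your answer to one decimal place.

Communalities: 0.7349, 0.5187, 0.3890, 0.4502, 0.5078, 0.7721, 0.4446; Σh² = 3.8173.
Total variance with 7 standardized items is 7, so the solution explains 3.8173/7 = 0.5453 = 54.53%.

54.5%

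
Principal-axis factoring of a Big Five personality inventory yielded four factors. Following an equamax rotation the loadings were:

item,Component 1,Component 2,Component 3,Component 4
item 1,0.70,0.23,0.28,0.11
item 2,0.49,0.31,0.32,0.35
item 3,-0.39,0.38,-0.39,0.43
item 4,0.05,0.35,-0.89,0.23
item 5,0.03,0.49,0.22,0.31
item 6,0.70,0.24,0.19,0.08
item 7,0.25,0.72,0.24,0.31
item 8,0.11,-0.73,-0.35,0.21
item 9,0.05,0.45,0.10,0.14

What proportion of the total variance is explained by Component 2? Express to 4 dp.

0.2186

SS loadings for Component 2 = 0.23² + 0.31² + 0.38² + 0.35² + 0.49² + 0.24² + 0.72² + (-0.73)² + 0.45² = 1.9674
Proportion of variance = 1.9674 / 9 = 0.2186.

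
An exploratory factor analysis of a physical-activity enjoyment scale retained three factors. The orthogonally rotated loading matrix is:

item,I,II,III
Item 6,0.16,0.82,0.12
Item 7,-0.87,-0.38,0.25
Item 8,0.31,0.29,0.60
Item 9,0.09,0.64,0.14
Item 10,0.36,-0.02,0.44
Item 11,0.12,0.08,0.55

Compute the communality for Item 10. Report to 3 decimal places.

h² = 0.36² + (-0.02)² + 0.44² = 0.1296 + 0.0004 + 0.1936 = 0.3236

0.324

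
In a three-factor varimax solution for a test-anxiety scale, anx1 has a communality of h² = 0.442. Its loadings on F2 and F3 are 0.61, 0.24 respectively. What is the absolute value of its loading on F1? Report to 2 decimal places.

Under orthogonal rotation h² = Σλ², so λ_F1² = h² − (0.4297) = 0.442 − 0.4297 = 0.0123.
|λ| = √0.0123 = 0.1109.

0.11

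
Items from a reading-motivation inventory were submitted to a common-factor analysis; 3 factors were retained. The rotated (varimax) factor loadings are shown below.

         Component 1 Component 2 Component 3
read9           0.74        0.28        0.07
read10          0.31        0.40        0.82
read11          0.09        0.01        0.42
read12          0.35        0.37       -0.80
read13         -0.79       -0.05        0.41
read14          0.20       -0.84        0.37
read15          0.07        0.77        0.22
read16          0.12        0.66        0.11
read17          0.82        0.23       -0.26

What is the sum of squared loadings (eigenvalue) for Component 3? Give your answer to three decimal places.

SS loadings for Component 3 = 0.07² + 0.82² + 0.42² + (-0.80)² + 0.41² + 0.37² + 0.22² + 0.11² + (-0.26)² = 0.0049 + 0.6724 + 0.1764 + 0.6400 + 0.1681 + 0.1369 + 0.0484 + 0.0121 + 0.0676 = 1.9268

1.927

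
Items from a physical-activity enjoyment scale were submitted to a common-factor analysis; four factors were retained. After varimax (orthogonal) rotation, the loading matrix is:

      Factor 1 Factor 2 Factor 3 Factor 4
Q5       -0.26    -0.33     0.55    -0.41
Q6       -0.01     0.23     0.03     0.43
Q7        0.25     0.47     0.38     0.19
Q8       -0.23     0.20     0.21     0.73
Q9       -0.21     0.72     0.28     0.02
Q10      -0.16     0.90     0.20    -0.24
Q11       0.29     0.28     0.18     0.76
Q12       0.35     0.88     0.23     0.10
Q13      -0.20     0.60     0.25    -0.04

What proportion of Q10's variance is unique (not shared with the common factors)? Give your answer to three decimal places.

0.067

h² = (-0.16)² + 0.90² + 0.20² + (-0.24)² = 0.0256 + 0.8100 + 0.0400 + 0.0576 = 0.9332
Uniqueness u² = 1 − h² = 1 − 0.9332 = 0.0668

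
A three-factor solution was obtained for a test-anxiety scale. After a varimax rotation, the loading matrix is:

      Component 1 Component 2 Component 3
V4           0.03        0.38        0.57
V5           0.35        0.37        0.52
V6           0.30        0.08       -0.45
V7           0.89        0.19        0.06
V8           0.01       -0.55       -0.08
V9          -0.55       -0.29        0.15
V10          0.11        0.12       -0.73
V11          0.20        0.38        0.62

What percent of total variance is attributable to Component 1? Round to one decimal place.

17.0%

SS loadings for Component 1 = 0.03² + 0.35² + 0.30² + 0.89² + 0.01² + (-0.55)² + 0.11² + 0.20² = 1.3602
With 8 standardized items, total variance = 8. Proportion = 1.3602/8 = 0.1700 → 17.00%.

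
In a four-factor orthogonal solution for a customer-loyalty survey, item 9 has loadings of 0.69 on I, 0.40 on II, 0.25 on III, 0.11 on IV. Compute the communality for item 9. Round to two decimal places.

h² = 0.69² + 0.40² + 0.25² + 0.11² = 0.4761 + 0.1600 + 0.0625 + 0.0121 = 0.7107

0.71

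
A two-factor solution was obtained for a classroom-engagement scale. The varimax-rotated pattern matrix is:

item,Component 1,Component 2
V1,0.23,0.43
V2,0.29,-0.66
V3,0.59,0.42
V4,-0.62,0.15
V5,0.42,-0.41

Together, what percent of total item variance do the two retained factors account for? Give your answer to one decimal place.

Communalities: 0.2378, 0.5197, 0.5245, 0.4069, 0.3445; Σh² = 2.0334.
Total variance with 5 standardized items is 5, so the solution explains 2.0334/5 = 0.4067 = 40.67%.

40.7%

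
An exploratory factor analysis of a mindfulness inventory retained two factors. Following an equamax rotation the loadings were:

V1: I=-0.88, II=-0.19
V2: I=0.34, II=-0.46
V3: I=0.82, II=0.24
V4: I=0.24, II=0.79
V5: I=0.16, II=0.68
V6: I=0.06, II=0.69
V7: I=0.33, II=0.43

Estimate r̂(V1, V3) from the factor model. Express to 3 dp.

r̂ = Σ λ_i·λ_j across factors = (-0.88)(0.82) + (-0.19)(0.24)
  = -0.7216 -0.0456 = -0.7672

-0.767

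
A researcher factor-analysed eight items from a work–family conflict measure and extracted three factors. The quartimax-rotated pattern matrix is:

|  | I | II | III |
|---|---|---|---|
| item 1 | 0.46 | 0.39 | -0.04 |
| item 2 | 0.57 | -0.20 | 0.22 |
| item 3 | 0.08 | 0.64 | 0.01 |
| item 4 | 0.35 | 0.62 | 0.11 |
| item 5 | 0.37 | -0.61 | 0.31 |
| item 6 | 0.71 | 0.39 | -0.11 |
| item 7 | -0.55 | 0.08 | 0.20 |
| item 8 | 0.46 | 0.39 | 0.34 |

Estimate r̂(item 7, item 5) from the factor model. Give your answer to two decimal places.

-0.19

r̂ = Σ λ_i·λ_j across factors = (-0.55)(0.37) + (0.08)(-0.61) + (0.20)(0.31)
  = -0.2035 -0.0488 +0.0620 = -0.1903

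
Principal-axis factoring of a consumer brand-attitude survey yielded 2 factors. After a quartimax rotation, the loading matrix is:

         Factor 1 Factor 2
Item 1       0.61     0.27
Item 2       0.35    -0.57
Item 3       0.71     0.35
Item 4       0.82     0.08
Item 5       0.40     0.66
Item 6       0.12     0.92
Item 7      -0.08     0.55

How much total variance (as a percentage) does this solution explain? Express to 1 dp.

56.6%

SS loadings by factor: 1.8519, 2.1112; total = 3.9631.
Total variance with 7 standardized items is 7, so the solution explains 3.9631/7 = 0.5662 = 56.62%.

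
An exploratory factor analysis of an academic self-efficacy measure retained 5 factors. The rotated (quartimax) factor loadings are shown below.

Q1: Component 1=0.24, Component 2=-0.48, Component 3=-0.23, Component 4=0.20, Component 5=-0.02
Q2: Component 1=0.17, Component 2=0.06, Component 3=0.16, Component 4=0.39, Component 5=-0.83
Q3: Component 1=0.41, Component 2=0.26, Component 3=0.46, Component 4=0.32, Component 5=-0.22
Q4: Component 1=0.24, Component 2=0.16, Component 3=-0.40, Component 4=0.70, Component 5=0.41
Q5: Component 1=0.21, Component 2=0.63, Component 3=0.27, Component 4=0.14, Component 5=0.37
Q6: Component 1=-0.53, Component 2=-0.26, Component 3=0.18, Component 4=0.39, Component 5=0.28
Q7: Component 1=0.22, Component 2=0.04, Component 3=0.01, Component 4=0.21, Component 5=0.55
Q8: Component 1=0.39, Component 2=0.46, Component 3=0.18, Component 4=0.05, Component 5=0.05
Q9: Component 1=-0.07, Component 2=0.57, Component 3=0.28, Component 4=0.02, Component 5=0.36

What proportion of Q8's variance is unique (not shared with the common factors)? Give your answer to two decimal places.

h² = 0.39² + 0.46² + 0.18² + 0.05² + 0.05² = 0.1521 + 0.2116 + 0.0324 + 0.0025 + 0.0025 = 0.4011
Uniqueness u² = 1 − h² = 1 − 0.4011 = 0.5989

0.60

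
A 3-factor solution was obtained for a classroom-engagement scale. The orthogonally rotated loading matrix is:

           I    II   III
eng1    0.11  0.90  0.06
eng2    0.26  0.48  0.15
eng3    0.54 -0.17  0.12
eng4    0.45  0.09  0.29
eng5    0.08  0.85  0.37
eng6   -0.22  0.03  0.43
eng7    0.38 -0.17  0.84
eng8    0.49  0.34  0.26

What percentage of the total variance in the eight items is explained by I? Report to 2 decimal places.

12.66%

SS loadings for I = 0.11² + 0.26² + 0.54² + 0.45² + 0.08² + (-0.22)² + 0.38² + 0.49² = 1.0131
With 8 standardized items, total variance = 8. Proportion = 1.0131/8 = 0.1266 → 12.66%.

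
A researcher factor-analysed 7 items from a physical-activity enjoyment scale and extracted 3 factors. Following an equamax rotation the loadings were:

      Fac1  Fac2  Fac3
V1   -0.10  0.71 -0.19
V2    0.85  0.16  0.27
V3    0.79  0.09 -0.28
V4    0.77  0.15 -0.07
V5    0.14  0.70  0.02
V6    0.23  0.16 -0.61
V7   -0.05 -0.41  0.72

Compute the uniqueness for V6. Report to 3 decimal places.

h² = 0.23² + 0.16² + (-0.61)² = 0.0529 + 0.0256 + 0.3721 = 0.4506
Uniqueness u² = 1 − h² = 1 − 0.4506 = 0.5494

0.549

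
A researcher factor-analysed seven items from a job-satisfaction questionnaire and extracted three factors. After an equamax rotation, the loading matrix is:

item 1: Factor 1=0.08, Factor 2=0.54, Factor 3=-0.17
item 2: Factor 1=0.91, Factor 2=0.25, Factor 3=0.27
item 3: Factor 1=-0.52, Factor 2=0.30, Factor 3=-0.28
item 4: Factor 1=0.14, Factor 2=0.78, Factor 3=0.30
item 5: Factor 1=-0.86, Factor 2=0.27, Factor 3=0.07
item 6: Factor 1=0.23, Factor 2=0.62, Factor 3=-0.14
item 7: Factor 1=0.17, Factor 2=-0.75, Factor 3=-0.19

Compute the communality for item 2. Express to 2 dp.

h² = 0.91² + 0.25² + 0.27² = 0.8281 + 0.0625 + 0.0729 = 0.9635

0.96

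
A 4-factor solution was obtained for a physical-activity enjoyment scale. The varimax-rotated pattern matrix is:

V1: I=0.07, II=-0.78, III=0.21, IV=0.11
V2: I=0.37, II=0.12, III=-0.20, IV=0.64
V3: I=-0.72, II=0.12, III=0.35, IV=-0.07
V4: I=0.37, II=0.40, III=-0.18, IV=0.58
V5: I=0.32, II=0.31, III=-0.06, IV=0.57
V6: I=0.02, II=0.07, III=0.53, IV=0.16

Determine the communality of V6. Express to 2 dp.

0.31

h² = 0.02² + 0.07² + 0.53² + 0.16² = 0.0004 + 0.0049 + 0.2809 + 0.0256 = 0.3118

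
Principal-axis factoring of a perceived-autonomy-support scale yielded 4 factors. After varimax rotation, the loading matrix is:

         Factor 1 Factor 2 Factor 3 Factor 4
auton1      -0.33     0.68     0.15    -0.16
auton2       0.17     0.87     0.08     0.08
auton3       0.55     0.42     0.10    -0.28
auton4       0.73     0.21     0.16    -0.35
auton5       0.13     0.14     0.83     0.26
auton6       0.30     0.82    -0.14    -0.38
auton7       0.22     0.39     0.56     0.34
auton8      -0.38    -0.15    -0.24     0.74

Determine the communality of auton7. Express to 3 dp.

0.630

h² = 0.22² + 0.39² + 0.56² + 0.34² = 0.0484 + 0.1521 + 0.3136 + 0.1156 = 0.6297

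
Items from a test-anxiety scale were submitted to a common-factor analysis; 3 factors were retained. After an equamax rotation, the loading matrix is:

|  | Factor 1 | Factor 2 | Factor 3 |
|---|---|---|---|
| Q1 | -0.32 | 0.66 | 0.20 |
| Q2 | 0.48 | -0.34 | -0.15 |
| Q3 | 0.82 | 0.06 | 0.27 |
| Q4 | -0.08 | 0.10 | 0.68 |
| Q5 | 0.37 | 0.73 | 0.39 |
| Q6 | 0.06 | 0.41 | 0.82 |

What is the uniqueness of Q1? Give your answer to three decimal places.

0.422

h² = (-0.32)² + 0.66² + 0.20² = 0.1024 + 0.4356 + 0.0400 = 0.5780
Uniqueness u² = 1 − h² = 1 − 0.5780 = 0.4220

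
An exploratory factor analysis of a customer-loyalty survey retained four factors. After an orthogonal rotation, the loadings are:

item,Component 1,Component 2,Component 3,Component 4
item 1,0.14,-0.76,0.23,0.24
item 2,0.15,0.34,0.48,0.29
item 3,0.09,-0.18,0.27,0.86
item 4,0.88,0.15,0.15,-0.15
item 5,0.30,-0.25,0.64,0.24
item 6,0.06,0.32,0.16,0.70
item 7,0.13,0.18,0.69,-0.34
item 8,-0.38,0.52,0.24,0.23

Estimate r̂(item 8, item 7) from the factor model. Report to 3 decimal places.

r̂ = Σ λ_i·λ_j across factors = (-0.38)(0.13) + (0.52)(0.18) + (0.24)(0.69) + (0.23)(-0.34)
  = -0.0494 +0.0936 +0.1656 -0.0782 = 0.1316

0.132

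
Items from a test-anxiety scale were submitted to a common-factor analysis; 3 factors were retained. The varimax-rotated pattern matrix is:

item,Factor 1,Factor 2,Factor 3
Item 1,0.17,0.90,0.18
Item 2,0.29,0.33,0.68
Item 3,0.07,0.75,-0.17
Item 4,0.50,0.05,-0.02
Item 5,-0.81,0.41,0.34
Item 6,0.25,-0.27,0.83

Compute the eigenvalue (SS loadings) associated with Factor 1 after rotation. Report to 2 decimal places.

SS loadings for Factor 1 = 0.17² + 0.29² + 0.07² + 0.50² + (-0.81)² + 0.25² = 0.0289 + 0.0841 + 0.0049 + 0.2500 + 0.6561 + 0.0625 = 1.0865

1.09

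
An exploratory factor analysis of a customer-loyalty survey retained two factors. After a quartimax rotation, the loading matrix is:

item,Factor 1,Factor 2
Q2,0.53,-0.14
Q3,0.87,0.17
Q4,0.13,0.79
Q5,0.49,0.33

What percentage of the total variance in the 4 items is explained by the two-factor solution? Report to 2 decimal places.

SS loadings by factor: 1.2948, 0.7815; total = 2.0763.
Total variance with 4 standardized items is 4, so the solution explains 2.0763/4 = 0.5191 = 51.91%.

51.91%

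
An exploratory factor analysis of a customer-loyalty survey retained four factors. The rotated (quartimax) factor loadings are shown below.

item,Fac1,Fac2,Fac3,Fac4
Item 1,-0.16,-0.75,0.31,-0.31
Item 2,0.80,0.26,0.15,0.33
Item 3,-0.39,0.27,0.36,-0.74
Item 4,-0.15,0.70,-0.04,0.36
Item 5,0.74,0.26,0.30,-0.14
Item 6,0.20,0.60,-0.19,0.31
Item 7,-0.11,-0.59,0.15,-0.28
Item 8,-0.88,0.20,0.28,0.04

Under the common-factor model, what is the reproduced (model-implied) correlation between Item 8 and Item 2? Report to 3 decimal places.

r̂ = Σ λ_i·λ_j across factors = (-0.88)(0.80) + (0.20)(0.26) + (0.28)(0.15) + (0.04)(0.33)
  = -0.7040 +0.0520 +0.0420 +0.0132 = -0.5968

-0.597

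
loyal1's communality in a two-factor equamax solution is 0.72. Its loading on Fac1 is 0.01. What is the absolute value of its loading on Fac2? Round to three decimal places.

0.848

Under orthogonal rotation h² = Σλ², so λ_Fac2² = h² − (0.0001) = 0.72 − 0.0001 = 0.7199.
|λ| = √0.7199 = 0.8485.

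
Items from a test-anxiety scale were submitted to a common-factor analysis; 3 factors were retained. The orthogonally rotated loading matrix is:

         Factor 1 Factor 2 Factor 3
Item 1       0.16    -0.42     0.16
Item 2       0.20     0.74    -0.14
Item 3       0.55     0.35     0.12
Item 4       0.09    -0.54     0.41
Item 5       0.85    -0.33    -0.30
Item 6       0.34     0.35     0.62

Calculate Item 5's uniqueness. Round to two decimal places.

h² = 0.85² + (-0.33)² + (-0.30)² = 0.7225 + 0.1089 + 0.0900 = 0.9214
Uniqueness u² = 1 − h² = 1 − 0.9214 = 0.0786

0.08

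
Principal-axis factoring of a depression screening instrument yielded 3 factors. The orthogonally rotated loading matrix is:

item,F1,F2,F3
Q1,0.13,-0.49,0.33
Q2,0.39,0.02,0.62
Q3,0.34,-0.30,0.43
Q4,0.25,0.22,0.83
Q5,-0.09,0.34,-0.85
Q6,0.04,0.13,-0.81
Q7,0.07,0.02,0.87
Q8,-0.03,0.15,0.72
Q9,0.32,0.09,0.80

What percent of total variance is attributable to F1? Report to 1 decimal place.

5.2%

SS loadings for F1 = 0.13² + 0.39² + 0.34² + 0.25² + (-0.09)² + 0.04² + 0.07² + (-0.03)² + 0.32² = 0.4650
With 9 standardized items, total variance = 9. Proportion = 0.4650/9 = 0.0517 → 5.17%.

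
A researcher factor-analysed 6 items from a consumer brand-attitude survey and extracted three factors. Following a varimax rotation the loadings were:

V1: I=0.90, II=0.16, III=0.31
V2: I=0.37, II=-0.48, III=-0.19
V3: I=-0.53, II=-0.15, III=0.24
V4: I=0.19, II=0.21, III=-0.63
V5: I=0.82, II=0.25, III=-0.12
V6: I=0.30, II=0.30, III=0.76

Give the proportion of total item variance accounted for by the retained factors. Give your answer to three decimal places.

SS loadings by factor: 2.0263, 0.4751, 1.1787; total = 3.6801.
Total variance with 6 standardized items is 6, so the solution explains 3.6801/6 = 0.6133.

0.613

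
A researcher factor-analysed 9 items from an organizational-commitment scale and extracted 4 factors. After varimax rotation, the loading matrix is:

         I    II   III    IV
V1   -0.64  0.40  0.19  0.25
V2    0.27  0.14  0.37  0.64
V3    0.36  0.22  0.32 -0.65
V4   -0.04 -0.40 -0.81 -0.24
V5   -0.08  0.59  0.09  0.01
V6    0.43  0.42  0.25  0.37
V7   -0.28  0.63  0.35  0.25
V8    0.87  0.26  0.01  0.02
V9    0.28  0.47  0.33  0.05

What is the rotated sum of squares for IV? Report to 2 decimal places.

SS loadings for IV = 0.25² + 0.64² + (-0.65)² + (-0.24)² + 0.01² + 0.37² + 0.25² + 0.02² + 0.05² = 0.0625 + 0.4096 + 0.4225 + 0.0576 + 0.0001 + 0.1369 + 0.0625 + 0.0004 + 0.0025 = 1.1546

1.15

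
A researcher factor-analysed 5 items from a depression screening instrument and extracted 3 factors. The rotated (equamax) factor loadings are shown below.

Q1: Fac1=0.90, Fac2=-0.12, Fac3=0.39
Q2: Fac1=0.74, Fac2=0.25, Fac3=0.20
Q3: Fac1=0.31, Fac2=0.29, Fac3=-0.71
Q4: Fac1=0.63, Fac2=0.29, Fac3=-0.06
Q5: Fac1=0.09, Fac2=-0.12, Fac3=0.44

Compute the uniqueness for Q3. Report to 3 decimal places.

h² = 0.31² + 0.29² + (-0.71)² = 0.0961 + 0.0841 + 0.5041 = 0.6843
Uniqueness u² = 1 − h² = 1 − 0.6843 = 0.3157

0.316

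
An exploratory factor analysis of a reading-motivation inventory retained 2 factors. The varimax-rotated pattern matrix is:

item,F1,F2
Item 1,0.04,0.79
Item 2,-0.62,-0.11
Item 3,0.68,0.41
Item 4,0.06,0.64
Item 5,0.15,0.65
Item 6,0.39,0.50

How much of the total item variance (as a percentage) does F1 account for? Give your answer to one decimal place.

17.1%

SS loadings for F1 = 0.04² + (-0.62)² + 0.68² + 0.06² + 0.15² + 0.39² = 1.0266
With 6 standardized items, total variance = 6. Proportion = 1.0266/6 = 0.1711 → 17.11%.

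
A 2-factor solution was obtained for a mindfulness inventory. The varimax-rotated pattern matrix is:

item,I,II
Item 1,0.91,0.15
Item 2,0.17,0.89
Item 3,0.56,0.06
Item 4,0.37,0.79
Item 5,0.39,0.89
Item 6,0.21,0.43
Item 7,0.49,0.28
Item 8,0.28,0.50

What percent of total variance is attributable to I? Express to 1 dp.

22.8%

SS loadings for I = 0.91² + 0.17² + 0.56² + 0.37² + 0.39² + 0.21² + 0.49² + 0.28² = 1.8222
With 8 standardized items, total variance = 8. Proportion = 1.8222/8 = 0.2278 → 22.78%.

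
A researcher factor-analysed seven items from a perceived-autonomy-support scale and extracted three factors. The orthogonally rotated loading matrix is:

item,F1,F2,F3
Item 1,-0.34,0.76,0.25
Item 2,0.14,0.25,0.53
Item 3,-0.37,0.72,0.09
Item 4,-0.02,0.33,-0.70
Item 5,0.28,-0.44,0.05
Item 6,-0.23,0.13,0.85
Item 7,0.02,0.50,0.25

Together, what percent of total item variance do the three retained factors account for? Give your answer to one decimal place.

Communalities: 0.7557, 0.3630, 0.6634, 0.5993, 0.2745, 0.7923, 0.3129; Σh² = 3.7611.
Total variance with 7 standardized items is 7, so the solution explains 3.7611/7 = 0.5373 = 53.73%.

53.7%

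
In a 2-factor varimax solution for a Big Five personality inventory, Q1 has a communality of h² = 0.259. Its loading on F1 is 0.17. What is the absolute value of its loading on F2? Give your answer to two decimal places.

Under orthogonal rotation h² = Σλ², so λ_F2² = h² − (0.0289) = 0.259 − 0.0289 = 0.2301.
|λ| = √0.2301 = 0.4797.

0.48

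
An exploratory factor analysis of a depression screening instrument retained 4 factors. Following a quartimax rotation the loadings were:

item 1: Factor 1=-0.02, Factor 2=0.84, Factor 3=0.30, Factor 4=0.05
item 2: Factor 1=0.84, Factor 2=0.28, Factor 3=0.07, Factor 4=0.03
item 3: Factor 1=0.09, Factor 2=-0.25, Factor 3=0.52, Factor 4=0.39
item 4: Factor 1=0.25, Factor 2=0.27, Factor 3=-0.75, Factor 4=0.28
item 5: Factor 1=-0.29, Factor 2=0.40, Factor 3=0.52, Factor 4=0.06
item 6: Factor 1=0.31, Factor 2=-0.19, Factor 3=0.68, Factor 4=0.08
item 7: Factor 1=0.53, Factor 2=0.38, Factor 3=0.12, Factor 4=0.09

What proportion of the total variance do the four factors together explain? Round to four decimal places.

0.6321

Communalities: 0.7985, 0.7898, 0.4931, 0.7763, 0.5181, 0.6010, 0.4478; Σh² = 4.4246.
Total variance with 7 standardized items is 7, so the solution explains 4.4246/7 = 0.6321.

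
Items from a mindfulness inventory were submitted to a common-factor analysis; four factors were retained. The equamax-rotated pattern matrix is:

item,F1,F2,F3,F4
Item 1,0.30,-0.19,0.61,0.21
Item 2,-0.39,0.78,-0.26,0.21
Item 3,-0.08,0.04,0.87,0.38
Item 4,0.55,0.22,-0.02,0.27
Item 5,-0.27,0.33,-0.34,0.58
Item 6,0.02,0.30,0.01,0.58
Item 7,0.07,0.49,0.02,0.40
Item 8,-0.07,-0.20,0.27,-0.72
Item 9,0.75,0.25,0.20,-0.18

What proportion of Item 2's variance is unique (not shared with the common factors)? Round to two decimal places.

h² = (-0.39)² + 0.78² + (-0.26)² + 0.21² = 0.1521 + 0.6084 + 0.0676 + 0.0441 = 0.8722
Uniqueness u² = 1 − h² = 1 − 0.8722 = 0.1278

0.13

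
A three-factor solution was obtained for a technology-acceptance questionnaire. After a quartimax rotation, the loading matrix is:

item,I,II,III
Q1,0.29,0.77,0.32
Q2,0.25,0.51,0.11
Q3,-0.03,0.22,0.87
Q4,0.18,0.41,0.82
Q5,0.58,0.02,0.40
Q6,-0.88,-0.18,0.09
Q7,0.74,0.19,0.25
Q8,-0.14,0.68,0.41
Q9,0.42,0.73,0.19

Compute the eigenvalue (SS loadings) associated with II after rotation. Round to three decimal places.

SS loadings for II = 0.77² + 0.51² + 0.22² + 0.41² + 0.02² + (-0.18)² + 0.19² + 0.68² + 0.73² = 0.5929 + 0.2601 + 0.0484 + 0.1681 + 0.0004 + 0.0324 + 0.0361 + 0.4624 + 0.5329 = 2.1337

2.134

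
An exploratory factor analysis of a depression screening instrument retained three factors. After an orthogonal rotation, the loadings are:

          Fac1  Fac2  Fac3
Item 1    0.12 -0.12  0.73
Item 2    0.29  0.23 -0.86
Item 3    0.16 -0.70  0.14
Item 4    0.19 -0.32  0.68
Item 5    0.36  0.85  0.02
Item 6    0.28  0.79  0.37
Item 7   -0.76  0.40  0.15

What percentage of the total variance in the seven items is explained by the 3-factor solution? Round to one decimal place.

71.8%

Communalities: 0.5617, 0.8766, 0.5352, 0.6009, 0.8525, 0.8394, 0.7601; Σh² = 5.0264.
Total variance with 7 standardized items is 7, so the solution explains 5.0264/7 = 0.7181 = 71.81%.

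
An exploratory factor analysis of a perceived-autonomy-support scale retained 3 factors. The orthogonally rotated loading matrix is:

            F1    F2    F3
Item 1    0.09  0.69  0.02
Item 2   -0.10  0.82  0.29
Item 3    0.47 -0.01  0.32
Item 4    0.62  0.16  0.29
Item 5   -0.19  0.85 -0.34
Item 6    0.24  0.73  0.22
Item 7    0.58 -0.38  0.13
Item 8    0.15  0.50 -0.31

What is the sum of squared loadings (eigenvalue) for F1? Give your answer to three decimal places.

1.076

SS loadings for F1 = 0.09² + (-0.10)² + 0.47² + 0.62² + (-0.19)² + 0.24² + 0.58² + 0.15² = 0.0081 + 0.0100 + 0.2209 + 0.3844 + 0.0361 + 0.0576 + 0.3364 + 0.0225 = 1.0760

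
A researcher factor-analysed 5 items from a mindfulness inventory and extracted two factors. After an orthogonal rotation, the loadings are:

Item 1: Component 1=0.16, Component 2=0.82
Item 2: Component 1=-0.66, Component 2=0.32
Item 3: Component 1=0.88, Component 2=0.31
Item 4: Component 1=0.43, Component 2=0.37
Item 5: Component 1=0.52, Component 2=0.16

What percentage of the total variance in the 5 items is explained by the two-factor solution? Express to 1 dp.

54.5%

Communalities: 0.6980, 0.5380, 0.8705, 0.3218, 0.2960; Σh² = 2.7243.
Total variance with 5 standardized items is 5, so the solution explains 2.7243/5 = 0.5449 = 54.49%.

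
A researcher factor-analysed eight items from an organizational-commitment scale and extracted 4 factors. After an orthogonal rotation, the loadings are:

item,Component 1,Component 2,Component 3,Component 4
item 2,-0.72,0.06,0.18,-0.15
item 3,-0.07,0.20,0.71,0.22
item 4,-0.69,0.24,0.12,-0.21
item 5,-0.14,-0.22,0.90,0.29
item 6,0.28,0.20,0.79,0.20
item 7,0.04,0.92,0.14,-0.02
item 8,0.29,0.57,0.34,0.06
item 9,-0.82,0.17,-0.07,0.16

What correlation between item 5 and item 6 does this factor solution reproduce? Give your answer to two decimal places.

r̂ = Σ λ_i·λ_j across factors = (-0.14)(0.28) + (-0.22)(0.20) + (0.90)(0.79) + (0.29)(0.20)
  = -0.0392 -0.0440 +0.7110 +0.0580 = 0.6858

0.69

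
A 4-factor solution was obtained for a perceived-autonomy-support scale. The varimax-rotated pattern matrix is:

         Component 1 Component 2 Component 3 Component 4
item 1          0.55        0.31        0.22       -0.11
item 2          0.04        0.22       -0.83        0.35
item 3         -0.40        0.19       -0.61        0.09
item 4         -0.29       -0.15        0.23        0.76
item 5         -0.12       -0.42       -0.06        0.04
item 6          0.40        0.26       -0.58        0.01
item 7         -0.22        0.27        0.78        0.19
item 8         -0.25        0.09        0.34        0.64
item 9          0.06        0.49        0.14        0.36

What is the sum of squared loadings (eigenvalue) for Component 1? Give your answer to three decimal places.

0.837

SS loadings for Component 1 = 0.55² + 0.04² + (-0.40)² + (-0.29)² + (-0.12)² + 0.40² + (-0.22)² + (-0.25)² + 0.06² = 0.3025 + 0.0016 + 0.1600 + 0.0841 + 0.0144 + 0.1600 + 0.0484 + 0.0625 + 0.0036 = 0.8371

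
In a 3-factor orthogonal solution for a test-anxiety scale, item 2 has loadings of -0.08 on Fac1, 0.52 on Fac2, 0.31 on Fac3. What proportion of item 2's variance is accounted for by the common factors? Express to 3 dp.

h² = (-0.08)² + 0.52² + 0.31² = 0.0064 + 0.2704 + 0.0961 = 0.3729

0.373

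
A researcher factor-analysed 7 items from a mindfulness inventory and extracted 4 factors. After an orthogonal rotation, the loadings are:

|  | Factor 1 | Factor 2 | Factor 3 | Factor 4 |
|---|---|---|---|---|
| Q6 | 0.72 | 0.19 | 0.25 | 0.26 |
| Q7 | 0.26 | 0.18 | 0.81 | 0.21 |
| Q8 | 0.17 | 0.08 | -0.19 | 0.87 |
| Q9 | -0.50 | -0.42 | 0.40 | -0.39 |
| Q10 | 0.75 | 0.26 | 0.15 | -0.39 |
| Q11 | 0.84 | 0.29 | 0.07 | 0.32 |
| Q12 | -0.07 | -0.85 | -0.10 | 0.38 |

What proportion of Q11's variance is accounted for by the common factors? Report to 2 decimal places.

0.90

h² = 0.84² + 0.29² + 0.07² + 0.32² = 0.7056 + 0.0841 + 0.0049 + 0.1024 = 0.8970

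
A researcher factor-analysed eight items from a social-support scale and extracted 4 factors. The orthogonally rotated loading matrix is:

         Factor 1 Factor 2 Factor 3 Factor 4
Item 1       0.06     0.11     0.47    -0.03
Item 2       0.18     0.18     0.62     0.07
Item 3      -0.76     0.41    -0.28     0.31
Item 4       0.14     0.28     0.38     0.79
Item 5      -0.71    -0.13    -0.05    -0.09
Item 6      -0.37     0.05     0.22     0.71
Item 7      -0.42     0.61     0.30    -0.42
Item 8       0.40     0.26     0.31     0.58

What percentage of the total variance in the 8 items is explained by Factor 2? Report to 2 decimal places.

SS loadings for Factor 2 = 0.11² + 0.18² + 0.41² + 0.28² + (-0.13)² + 0.05² + 0.61² + 0.26² = 0.7501
With 8 standardized items, total variance = 8. Proportion = 0.7501/8 = 0.0938 → 9.38%.

9.38%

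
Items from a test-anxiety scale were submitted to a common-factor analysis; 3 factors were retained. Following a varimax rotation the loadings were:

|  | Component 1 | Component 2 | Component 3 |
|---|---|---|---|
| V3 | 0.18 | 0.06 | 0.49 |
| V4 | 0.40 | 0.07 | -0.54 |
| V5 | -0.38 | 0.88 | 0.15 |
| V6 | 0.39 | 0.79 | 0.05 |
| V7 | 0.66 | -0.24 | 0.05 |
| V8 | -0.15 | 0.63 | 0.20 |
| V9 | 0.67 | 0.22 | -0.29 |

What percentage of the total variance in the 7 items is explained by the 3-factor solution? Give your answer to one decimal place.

SS loadings by factor: 1.3959, 1.9099, 0.6833; total = 3.9891.
Total variance with 7 standardized items is 7, so the solution explains 3.9891/7 = 0.5699 = 56.99%.

57.0%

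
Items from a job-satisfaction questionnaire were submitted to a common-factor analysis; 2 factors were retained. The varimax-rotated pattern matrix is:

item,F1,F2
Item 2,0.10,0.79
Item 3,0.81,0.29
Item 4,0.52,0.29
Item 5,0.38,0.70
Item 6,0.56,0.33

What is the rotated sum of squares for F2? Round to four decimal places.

SS loadings for F2 = 0.79² + 0.29² + 0.29² + 0.70² + 0.33² = 0.6241 + 0.0841 + 0.0841 + 0.4900 + 0.1089 = 1.3912

1.3912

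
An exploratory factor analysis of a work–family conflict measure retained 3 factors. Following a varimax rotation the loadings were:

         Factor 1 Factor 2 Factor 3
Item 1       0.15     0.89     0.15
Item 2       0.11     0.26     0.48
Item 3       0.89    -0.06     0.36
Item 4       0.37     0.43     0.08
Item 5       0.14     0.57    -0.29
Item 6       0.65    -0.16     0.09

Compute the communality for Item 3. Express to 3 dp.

h² = 0.89² + (-0.06)² + 0.36² = 0.7921 + 0.0036 + 0.1296 = 0.9253

0.925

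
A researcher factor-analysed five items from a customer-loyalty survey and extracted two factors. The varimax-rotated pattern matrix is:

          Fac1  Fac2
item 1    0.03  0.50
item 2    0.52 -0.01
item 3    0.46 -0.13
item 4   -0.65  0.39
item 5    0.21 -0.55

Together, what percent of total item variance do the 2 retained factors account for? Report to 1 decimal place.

Communalities: 0.2509, 0.2705, 0.2285, 0.5746, 0.3466; Σh² = 1.6711.
Total variance with 5 standardized items is 5, so the solution explains 1.6711/5 = 0.3342 = 33.42%.

33.4%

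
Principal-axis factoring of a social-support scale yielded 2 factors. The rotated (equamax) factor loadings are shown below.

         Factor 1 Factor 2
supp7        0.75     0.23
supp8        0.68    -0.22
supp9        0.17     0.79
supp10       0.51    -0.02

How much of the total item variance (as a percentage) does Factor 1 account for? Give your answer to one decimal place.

SS loadings for Factor 1 = 0.75² + 0.68² + 0.17² + 0.51² = 1.3139
With 4 standardized items, total variance = 4. Proportion = 1.3139/4 = 0.3285 → 32.85%.

32.8%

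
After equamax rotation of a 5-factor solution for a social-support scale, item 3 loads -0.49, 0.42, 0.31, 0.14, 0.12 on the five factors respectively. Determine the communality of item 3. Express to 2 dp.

0.55

h² = (-0.49)² + 0.42² + 0.31² + 0.14² + 0.12² = 0.2401 + 0.1764 + 0.0961 + 0.0196 + 0.0144 = 0.5466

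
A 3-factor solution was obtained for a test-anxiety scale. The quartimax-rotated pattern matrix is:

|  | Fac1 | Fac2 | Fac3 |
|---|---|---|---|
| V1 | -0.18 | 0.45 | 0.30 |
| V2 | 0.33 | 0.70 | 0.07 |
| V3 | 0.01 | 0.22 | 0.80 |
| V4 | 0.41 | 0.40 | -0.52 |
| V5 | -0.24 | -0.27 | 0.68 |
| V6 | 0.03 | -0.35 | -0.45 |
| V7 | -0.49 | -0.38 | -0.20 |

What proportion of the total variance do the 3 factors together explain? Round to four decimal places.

0.5084

SS loadings by factor: 0.6081, 1.2407, 1.7102; total = 3.5590.
Total variance with 7 standardized items is 7, so the solution explains 3.5590/7 = 0.5084.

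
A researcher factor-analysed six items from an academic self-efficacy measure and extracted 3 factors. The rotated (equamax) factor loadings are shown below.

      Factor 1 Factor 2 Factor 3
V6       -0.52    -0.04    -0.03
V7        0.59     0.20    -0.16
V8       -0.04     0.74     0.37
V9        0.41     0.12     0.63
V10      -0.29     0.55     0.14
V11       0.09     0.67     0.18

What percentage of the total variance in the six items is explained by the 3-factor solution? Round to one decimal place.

Communalities: 0.2729, 0.4137, 0.6861, 0.5794, 0.4062, 0.4894; Σh² = 2.8477.
Total variance with 6 standardized items is 6, so the solution explains 2.8477/6 = 0.4746 = 47.46%.

47.5%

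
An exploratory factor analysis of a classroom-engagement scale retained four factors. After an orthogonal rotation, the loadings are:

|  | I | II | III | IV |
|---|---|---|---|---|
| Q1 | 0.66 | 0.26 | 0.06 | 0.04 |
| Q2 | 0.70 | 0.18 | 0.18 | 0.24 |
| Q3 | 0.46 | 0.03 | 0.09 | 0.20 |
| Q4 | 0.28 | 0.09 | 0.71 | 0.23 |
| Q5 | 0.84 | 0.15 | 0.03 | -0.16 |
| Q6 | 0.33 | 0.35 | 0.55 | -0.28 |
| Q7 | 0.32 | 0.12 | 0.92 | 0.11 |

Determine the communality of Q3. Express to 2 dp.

h² = 0.46² + 0.03² + 0.09² + 0.20² = 0.2116 + 0.0009 + 0.0081 + 0.0400 = 0.2606

0.26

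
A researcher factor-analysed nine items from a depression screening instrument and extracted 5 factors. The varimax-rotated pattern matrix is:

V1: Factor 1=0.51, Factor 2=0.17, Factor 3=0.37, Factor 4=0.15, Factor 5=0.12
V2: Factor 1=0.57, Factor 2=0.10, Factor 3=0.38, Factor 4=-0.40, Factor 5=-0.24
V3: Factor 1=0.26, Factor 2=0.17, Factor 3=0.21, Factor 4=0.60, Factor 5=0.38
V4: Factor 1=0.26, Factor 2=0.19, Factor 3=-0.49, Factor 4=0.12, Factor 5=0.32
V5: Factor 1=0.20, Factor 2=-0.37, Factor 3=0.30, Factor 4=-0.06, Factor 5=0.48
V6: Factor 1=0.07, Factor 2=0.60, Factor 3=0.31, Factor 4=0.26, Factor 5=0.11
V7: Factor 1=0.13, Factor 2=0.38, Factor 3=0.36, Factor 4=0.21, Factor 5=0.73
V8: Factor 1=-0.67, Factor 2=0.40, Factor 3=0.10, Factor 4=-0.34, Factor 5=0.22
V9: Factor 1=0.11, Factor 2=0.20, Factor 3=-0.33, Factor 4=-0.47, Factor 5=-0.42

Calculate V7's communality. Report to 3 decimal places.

h² = 0.13² + 0.38² + 0.36² + 0.21² + 0.73² = 0.0169 + 0.1444 + 0.1296 + 0.0441 + 0.5329 = 0.8679

0.868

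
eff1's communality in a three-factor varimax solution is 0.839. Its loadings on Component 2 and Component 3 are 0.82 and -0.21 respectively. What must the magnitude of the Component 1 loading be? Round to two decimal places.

Under orthogonal rotation h² = Σλ², so λ_Component 1² = h² − (0.7165) = 0.839 − 0.7165 = 0.1225.
|λ| = √0.1225 = 0.3500.

0.35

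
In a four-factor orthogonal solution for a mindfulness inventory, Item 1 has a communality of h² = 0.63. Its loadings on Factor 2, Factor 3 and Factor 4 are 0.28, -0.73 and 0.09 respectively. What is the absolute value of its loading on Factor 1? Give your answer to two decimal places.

0.10

Under orthogonal rotation h² = Σλ², so λ_Factor 1² = h² − (0.6194) = 0.63 − 0.6194 = 0.0106.
|λ| = √0.0106 = 0.1030.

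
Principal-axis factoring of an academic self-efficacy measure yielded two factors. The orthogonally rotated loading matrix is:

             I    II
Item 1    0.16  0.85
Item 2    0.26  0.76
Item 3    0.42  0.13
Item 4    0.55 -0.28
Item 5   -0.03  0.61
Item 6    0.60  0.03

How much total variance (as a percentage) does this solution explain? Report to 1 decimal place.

Communalities: 0.7481, 0.6452, 0.1933, 0.3809, 0.3730, 0.3609; Σh² = 2.7014.
Total variance with 6 standardized items is 6, so the solution explains 2.7014/6 = 0.4502 = 45.02%.

45.0%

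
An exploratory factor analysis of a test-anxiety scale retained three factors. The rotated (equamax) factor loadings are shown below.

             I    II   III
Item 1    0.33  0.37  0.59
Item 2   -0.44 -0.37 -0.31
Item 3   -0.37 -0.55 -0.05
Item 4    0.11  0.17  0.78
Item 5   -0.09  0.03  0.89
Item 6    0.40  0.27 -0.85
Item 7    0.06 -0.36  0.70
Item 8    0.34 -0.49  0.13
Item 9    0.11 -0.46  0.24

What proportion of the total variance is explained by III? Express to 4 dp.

SS loadings for III = 0.59² + (-0.31)² + (-0.05)² + 0.78² + 0.89² + (-0.85)² + 0.70² + 0.13² + 0.24² = 3.1342
Proportion of variance = 3.1342 / 9 = 0.3482.

0.3482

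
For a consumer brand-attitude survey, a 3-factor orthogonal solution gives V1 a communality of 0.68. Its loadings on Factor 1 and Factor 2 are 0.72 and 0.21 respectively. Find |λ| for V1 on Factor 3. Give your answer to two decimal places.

0.34

Under orthogonal rotation h² = Σλ², so λ_Factor 3² = h² − (0.5625) = 0.68 − 0.5625 = 0.1175.
|λ| = √0.1175 = 0.3428.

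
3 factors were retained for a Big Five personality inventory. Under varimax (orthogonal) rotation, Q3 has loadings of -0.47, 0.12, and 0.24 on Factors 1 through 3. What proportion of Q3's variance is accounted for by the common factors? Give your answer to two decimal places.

0.29

h² = (-0.47)² + 0.12² + 0.24² = 0.2209 + 0.0144 + 0.0576 = 0.2929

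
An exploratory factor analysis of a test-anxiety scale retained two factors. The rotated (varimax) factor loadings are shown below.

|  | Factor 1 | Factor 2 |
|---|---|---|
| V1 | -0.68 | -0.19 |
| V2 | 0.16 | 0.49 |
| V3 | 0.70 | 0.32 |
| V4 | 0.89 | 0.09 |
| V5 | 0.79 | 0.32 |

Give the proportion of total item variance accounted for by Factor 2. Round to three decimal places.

0.098

SS loadings for Factor 2 = (-0.19)² + 0.49² + 0.32² + 0.09² + 0.32² = 0.4891
Proportion of variance = 0.4891 / 5 = 0.0978.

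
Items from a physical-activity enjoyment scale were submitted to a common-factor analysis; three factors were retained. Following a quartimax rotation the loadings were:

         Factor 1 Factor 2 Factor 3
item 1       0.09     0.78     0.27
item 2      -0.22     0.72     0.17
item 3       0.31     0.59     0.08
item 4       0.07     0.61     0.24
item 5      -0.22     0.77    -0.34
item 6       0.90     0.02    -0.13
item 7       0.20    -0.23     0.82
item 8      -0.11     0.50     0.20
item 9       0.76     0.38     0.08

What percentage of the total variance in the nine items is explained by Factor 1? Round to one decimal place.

SS loadings for Factor 1 = 0.09² + (-0.22)² + 0.31² + 0.07² + (-0.22)² + 0.90² + 0.20² + (-0.11)² + 0.76² = 1.6456
With 9 standardized items, total variance = 9. Proportion = 1.6456/9 = 0.1828 → 18.28%.

18.3%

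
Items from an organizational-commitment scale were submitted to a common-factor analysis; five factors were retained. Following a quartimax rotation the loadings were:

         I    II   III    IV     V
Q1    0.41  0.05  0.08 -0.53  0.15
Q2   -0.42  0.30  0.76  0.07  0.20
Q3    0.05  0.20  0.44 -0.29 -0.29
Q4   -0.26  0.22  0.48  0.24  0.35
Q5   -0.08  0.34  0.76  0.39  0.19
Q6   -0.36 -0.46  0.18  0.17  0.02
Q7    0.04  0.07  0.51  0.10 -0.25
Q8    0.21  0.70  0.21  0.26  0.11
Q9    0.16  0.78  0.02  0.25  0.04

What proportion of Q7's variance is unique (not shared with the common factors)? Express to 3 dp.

0.661

h² = 0.04² + 0.07² + 0.51² + 0.10² + (-0.25)² = 0.0016 + 0.0049 + 0.2601 + 0.0100 + 0.0625 = 0.3391
Uniqueness u² = 1 − h² = 1 − 0.3391 = 0.6609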